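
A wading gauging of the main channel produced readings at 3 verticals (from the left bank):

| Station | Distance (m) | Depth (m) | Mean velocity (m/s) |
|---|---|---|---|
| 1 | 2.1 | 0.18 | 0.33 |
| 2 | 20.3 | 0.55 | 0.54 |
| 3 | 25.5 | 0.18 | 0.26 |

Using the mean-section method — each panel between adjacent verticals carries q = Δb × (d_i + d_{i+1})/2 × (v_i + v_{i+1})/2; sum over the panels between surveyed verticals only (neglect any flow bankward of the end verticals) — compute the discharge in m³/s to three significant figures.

3.65 m³/s

Panel 1-2: Δb = 18.2 m, d̄ = (0.18+0.55)/2 = 0.365, v̄ = (0.33+0.54)/2 = 0.435 → q = 18.2×0.365×0.435 = 2.890 m³/s
Panel 2-3: Δb = 5.2 m, d̄ = (0.55+0.18)/2 = 0.365, v̄ = (0.54+0.26)/2 = 0.4 → q = 5.2×0.365×0.4 = 0.7592 m³/s
Q = Σ q = 3.649 m³/s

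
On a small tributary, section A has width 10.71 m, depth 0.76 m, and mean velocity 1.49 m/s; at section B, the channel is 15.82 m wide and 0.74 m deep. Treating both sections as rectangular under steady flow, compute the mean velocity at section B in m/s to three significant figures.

1.04 m/s

Q = A₁V₁ = (10.71×0.76) × 1.49 = 12.13 m³/s
A₂ = 15.82 × 0.74 = 11.71 m²
V₂ = Q/A₂ = 12.13/11.71 = 1.036 m/s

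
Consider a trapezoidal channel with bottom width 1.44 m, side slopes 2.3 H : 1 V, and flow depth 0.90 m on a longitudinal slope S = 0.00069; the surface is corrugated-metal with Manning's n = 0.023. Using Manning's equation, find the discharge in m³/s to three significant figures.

2.36 m³/s

A = (b + z·y)·y = (1.44 + 2.3×0.90)×0.90 = 3.159 m²
P = b + 2y√(1+z²) = 1.44 + 2×0.90×√(1+2.3²) = 5.954 m
R = A/P = 3.159/5.954 = 0.5305 m
Q = (1/n)·A·R^(2/3)·S^(1/2) = (1/0.023) × 3.159 × 0.5305^(2/3) × 0.00069^(1/2) = 2.364 m³/s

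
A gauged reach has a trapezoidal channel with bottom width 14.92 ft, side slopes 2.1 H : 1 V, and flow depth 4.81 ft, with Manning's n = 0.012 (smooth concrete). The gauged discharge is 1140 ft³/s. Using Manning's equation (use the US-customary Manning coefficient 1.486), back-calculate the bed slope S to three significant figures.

A = (b + z·y)·y = (14.92 + 2.1×4.81)×4.81 = 120.4 ft²
P = b + 2y√(1+z²) = 14.92 + 2×4.81×√(1+2.1²) = 37.30 ft
R = A/P = 120.4/37.30 = 3.227 ft
S = (Q·n / (1.486·A·R^(2/3)))² = (1140×0.012 / (1.486×120.4×2.184))² = 0.001227

0.00123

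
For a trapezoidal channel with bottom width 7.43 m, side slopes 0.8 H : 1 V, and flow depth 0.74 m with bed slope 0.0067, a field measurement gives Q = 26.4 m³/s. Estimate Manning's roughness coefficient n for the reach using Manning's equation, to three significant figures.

A = (b + z·y)·y = (7.43 + 0.8×0.74)×0.74 = 5.936 m²
P = b + 2y√(1+z²) = 7.43 + 2×0.74×√(1+0.8²) = 9.325 m
R = A/P = 5.936/9.325 = 0.6366 m
n = (1/Q)·A·R^(2/3)·S^(1/2) = (1/26.4) × 5.936 × 0.7400 × 0.08185 = 0.01362

0.0136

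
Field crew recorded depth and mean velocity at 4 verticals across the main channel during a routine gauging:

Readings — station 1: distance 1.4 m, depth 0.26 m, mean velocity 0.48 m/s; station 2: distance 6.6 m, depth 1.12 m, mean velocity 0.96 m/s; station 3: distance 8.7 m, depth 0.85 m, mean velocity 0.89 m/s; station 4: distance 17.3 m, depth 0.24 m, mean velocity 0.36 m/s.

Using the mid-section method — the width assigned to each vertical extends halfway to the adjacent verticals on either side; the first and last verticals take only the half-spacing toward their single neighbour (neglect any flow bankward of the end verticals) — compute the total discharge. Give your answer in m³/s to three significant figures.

8.67 m³/s

w_1 = (6.6 − 1.4)/2 = 2.6 m; q_1 = 0.48 × 0.26 × 2.6 = 0.3245 m³/s
w_2 = (8.7 − 1.4)/2 = 3.65 m; q_2 = 0.96 × 1.12 × 3.65 = 3.924 m³/s
w_3 = (17.3 − 6.6)/2 = 5.35 m; q_3 = 0.89 × 0.85 × 5.35 = 4.047 m³/s
w_4 = (17.3 − 8.7)/2 = 4.3 m; q_4 = 0.36 × 0.24 × 4.3 = 0.3715 m³/s
Q = Σ qᵢ = 8.668 m³/s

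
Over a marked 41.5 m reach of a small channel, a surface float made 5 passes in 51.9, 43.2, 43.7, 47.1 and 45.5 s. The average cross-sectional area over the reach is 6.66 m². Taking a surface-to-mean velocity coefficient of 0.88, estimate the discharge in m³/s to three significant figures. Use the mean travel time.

t̄ = (51.9 + 43.2 + 43.7 + 47.1 + 45.5) / 5 = 46.28 s
v_surface = L / t̄ = 41.5 / 46.28 = 0.8967 m/s
v_mean = 0.88 × 0.8967 = 0.7891 m/s
Q = A × v_mean = 6.66 × 0.7891 = 5.255 m³/s

5.26 m³/s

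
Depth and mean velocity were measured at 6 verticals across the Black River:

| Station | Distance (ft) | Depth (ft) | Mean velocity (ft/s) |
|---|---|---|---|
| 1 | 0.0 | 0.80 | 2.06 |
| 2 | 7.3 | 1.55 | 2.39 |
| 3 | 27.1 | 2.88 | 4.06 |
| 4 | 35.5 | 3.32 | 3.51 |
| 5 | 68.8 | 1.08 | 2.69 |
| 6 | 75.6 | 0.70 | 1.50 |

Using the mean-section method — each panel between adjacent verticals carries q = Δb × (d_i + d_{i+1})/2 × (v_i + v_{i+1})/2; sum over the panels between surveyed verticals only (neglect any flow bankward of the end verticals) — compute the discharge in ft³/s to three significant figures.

Panel 1-2: Δb = 7.3 ft, d̄ = (0.80+1.55)/2 = 1.175, v̄ = (2.06+2.39)/2 = 2.225 → q = 7.3×1.175×2.225 = 19.08 ft³/s
Panel 2-3: Δb = 19.8 ft, d̄ = (1.55+2.88)/2 = 2.215, v̄ = (2.39+4.06)/2 = 3.225 → q = 19.8×2.215×3.225 = 141.4 ft³/s
Panel 3-4: Δb = 8.4 ft, d̄ = (2.88+3.32)/2 = 3.1, v̄ = (4.06+3.51)/2 = 3.785 → q = 8.4×3.1×3.785 = 98.56 ft³/s
Panel 4-5: Δb = 33.3 ft, d̄ = (3.32+1.08)/2 = 2.2, v̄ = (3.51+2.69)/2 = 3.1 → q = 33.3×2.2×3.1 = 227.1 ft³/s
Panel 5-6: Δb = 6.8 ft, d̄ = (1.08+0.70)/2 = 0.89, v̄ = (2.69+1.50)/2 = 2.095 → q = 6.8×0.89×2.095 = 12.68 ft³/s
Q = Σ q = 498.9 ft³/s

499 ft³/s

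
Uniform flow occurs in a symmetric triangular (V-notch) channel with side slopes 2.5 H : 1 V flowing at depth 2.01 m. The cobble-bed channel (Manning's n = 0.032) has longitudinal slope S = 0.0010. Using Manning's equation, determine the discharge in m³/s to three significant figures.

9.53 m³/s

A = z·y² = 2.5×2.01² = 10.10 m²
P = 2y√(1+z²) = 2×2.01×√(1+2.5²) = 10.82 m
R = A/P = 10.10/10.82 = 0.9331 m
Q = (1/n)·A·R^(2/3)·S^(1/2) = (1/0.032) × 10.10 × 0.9331^(2/3) × 0.0010^(1/2) = 9.531 m³/s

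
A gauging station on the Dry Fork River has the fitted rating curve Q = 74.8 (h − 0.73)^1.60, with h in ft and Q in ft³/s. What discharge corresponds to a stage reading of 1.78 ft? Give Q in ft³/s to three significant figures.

Q = 74.8 × (1.78 − 0.73)^1.60 = 74.8 × 1.05^1.60 = 80.87 ft³/s

80.9 ft³/s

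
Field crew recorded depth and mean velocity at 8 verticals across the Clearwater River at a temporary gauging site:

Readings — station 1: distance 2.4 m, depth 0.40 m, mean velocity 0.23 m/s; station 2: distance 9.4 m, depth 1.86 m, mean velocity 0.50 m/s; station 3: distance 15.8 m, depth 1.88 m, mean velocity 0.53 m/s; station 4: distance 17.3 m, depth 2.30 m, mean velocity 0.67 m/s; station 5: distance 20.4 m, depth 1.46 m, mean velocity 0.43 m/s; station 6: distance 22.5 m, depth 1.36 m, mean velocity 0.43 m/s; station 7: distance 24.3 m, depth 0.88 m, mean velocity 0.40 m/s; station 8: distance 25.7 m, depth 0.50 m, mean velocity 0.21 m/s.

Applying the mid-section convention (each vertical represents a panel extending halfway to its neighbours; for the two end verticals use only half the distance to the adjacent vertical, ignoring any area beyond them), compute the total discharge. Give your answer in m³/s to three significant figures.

w_1 = (9.4 − 2.4)/2 = 3.5 m; q_1 = 0.23 × 0.40 × 3.5 = 0.3220 m³/s
w_2 = (15.8 − 2.4)/2 = 6.7 m; q_2 = 0.50 × 1.86 × 6.7 = 6.231 m³/s
w_3 = (17.3 − 9.4)/2 = 3.95 m; q_3 = 0.53 × 1.88 × 3.95 = 3.936 m³/s
w_4 = (20.4 − 15.8)/2 = 2.3 m; q_4 = 0.67 × 2.30 × 2.3 = 3.544 m³/s
w_5 = (22.5 − 17.3)/2 = 2.6 m; q_5 = 0.43 × 1.46 × 2.6 = 1.632 m³/s
w_6 = (24.3 − 20.4)/2 = 1.95 m; q_6 = 0.43 × 1.36 × 1.95 = 1.140 m³/s
w_7 = (25.7 − 22.5)/2 = 1.6 m; q_7 = 0.40 × 0.88 × 1.6 = 0.5632 m³/s
w_8 = (25.7 − 24.3)/2 = 0.7 m; q_8 = 0.21 × 0.50 × 0.7 = 0.07350 m³/s
Q = Σ qᵢ = 17.44 m³/s

17.4 m³/s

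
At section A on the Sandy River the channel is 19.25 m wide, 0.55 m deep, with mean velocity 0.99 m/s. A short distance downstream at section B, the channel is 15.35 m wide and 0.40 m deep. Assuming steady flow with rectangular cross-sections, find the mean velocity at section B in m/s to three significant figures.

Q = A₁V₁ = (19.25×0.55) × 0.99 = 10.48 m³/s
A₂ = 15.35 × 0.40 = 6.140 m²
V₂ = Q/A₂ = 10.48/6.140 = 1.707 m/s

1.71 m/s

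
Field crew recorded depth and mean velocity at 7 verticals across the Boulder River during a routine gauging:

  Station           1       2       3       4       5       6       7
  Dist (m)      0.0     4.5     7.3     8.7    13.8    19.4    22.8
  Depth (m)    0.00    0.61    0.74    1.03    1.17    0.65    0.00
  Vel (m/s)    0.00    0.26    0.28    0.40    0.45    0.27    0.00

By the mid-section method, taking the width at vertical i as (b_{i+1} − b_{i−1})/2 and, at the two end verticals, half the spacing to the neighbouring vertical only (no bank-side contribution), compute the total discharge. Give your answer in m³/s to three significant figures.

5.96 m³/s

w_2 = (7.3 − 0.0)/2 = 3.65 m; q_2 = 0.26 × 0.61 × 3.65 = 0.5789 m³/s
w_3 = (8.7 − 4.5)/2 = 2.1 m; q_3 = 0.28 × 0.74 × 2.1 = 0.4351 m³/s
w_4 = (13.8 − 7.3)/2 = 3.25 m; q_4 = 0.40 × 1.03 × 3.25 = 1.339 m³/s
w_5 = (19.4 − 8.7)/2 = 5.35 m; q_5 = 0.45 × 1.17 × 5.35 = 2.817 m³/s
w_6 = (22.8 − 13.8)/2 = 4.5 m; q_6 = 0.27 × 0.65 × 4.5 = 0.7898 m³/s
Stations 1, 7 contribute zero (depth or velocity is 0).
Q = Σ qᵢ = 5.960 m³/s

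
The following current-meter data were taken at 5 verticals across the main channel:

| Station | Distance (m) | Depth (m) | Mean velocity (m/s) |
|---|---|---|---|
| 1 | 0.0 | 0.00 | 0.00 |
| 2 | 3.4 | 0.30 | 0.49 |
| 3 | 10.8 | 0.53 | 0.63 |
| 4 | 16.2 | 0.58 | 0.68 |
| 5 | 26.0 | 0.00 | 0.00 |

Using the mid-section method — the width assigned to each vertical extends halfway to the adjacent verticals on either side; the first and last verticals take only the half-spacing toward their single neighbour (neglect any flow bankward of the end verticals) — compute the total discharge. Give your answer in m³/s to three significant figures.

5.93 m³/s

w_2 = (10.8 − 0.0)/2 = 5.4 m; q_2 = 0.49 × 0.30 × 5.4 = 0.7938 m³/s
w_3 = (16.2 − 3.4)/2 = 6.4 m; q_3 = 0.63 × 0.53 × 6.4 = 2.137 m³/s
w_4 = (26.0 − 10.8)/2 = 7.6 m; q_4 = 0.68 × 0.58 × 7.6 = 2.997 m³/s
Stations 1, 5 contribute zero (depth or velocity is 0).
Q = Σ qᵢ = 5.928 m³/s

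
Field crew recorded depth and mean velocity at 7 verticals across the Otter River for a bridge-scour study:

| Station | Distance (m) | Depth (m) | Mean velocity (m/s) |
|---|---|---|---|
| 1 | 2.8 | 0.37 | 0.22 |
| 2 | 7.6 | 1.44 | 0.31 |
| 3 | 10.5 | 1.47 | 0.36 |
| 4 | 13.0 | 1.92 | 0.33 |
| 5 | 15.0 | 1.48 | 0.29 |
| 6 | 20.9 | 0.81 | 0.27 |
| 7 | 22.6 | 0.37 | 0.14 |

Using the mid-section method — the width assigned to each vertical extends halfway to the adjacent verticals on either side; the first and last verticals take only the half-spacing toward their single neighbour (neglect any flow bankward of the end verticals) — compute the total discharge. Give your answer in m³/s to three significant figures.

w_1 = (7.6 − 2.8)/2 = 2.4 m; q_1 = 0.22 × 0.37 × 2.4 = 0.1954 m³/s
w_2 = (10.5 − 2.8)/2 = 3.85 m; q_2 = 0.31 × 1.44 × 3.85 = 1.719 m³/s
w_3 = (13.0 − 7.6)/2 = 2.7 m; q_3 = 0.36 × 1.47 × 2.7 = 1.429 m³/s
w_4 = (15.0 − 10.5)/2 = 2.25 m; q_4 = 0.33 × 1.92 × 2.25 = 1.426 m³/s
w_5 = (20.9 − 13.0)/2 = 3.95 m; q_5 = 0.29 × 1.48 × 3.95 = 1.695 m³/s
w_6 = (22.6 − 15.0)/2 = 3.8 m; q_6 = 0.27 × 0.81 × 3.8 = 0.8311 m³/s
w_7 = (22.6 − 20.9)/2 = 0.85 m; q_7 = 0.14 × 0.37 × 0.85 = 0.04403 m³/s
Q = Σ qᵢ = 7.339 m³/s

7.34 m³/s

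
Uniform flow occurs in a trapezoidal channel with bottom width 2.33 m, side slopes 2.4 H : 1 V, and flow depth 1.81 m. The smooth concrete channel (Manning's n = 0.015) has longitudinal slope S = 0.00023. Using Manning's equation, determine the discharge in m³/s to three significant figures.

12.4 m³/s

A = (b + z·y)·y = (2.33 + 2.4×1.81)×1.81 = 12.08 m²
P = b + 2y√(1+z²) = 2.33 + 2×1.81×√(1+2.4²) = 11.74 m
R = A/P = 12.08/11.74 = 1.029 m
Q = (1/n)·A·R^(2/3)·S^(1/2) = (1/0.015) × 12.08 × 1.029^(2/3) × 0.00023^(1/2) = 12.45 m³/s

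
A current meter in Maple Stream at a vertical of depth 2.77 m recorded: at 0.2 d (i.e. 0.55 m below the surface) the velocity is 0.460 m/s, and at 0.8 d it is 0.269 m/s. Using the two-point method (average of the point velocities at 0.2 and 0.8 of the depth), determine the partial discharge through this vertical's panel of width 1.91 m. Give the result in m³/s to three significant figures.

v̄ = (0.460 + 0.269) / 2 = 0.3645 m/s
q = v̄ × d × w = 0.3645 × 2.77 × 1.91 = 1.928 m³/s

1.93 m³/s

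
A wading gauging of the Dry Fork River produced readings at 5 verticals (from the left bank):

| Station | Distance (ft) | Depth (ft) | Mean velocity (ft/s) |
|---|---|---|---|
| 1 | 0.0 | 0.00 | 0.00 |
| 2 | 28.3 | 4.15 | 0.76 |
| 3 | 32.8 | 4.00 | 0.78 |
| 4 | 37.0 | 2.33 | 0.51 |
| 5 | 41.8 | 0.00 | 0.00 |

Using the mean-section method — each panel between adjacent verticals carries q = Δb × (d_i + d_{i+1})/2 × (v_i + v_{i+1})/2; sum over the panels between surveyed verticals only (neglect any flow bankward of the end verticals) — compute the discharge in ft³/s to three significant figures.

Panel 1-2: Δb = 28.3 ft, d̄ = (0.00+4.15)/2 = 2.075, v̄ = (0.00+0.76)/2 = 0.38 → q = 28.3×2.075×0.38 = 22.31 ft³/s
Panel 2-3: Δb = 4.5 ft, d̄ = (4.15+4.00)/2 = 4.075, v̄ = (0.76+0.78)/2 = 0.77 → q = 4.5×4.075×0.77 = 14.12 ft³/s
Panel 3-4: Δb = 4.2 ft, d̄ = (4.00+2.33)/2 = 3.165, v̄ = (0.78+0.51)/2 = 0.645 → q = 4.2×3.165×0.645 = 8.574 ft³/s
Panel 4-5: Δb = 4.8 ft, d̄ = (2.33+0.00)/2 = 1.165, v̄ = (0.51+0.00)/2 = 0.255 → q = 4.8×1.165×0.255 = 1.426 ft³/s
Q = Σ q = 46.43 ft³/s

46.4 ft³/s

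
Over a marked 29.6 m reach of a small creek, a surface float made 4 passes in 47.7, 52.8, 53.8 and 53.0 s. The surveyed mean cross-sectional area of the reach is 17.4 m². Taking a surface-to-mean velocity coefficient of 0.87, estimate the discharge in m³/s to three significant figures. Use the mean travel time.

8.65 m³/s

t̄ = (47.7 + 52.8 + 53.8 + 53.0) / 4 = 51.825 s
v_surface = L / t̄ = 29.6 / 51.825 = 0.5712 m/s
v_mean = 0.87 × 0.5712 = 0.4969 m/s
Q = A × v_mean = 17.4 × 0.4969 = 8.646 m³/s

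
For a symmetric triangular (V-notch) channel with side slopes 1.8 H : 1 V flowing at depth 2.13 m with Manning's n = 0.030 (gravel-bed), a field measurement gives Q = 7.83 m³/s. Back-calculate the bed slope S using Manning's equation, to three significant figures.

A = z·y² = 1.8×2.13² = 8.166 m²
P = 2y√(1+z²) = 2×2.13×√(1+1.8²) = 8.772 m
R = A/P = 8.166/8.772 = 0.9310 m
S = (Q·n / (1·A·R^(2/3)))² = (7.83×0.030 / (1×8.166×0.9534))² = 0.0009102

0.000910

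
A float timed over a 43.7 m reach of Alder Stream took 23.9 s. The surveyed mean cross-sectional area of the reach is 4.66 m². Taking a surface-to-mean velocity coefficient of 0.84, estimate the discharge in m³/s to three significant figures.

v_surface = L / t̄ = 43.7 / 23.9 = 1.828 m/s
v_mean = 0.84 × 1.828 = 1.536 m/s
Q = A × v_mean = 4.66 × 1.536 = 7.157 m³/s

7.16 m³/s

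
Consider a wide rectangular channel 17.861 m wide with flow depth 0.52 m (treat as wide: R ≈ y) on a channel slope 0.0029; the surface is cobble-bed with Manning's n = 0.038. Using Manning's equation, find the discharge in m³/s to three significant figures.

8.51 m³/s

A = b·y = 17.861 × 0.52 = 9.288 m²
Wide channel: R ≈ y = 0.52 m
Q = (1/n)·A·R^(2/3)·S^(1/2) = (1/0.038) × 9.288 × 0.5200^(2/3) × 0.0029^(1/2) = 8.511 m³/s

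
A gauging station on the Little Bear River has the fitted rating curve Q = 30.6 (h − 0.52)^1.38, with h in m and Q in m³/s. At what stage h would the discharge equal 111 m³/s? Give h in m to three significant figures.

h − h₀ = (Q/C)^(1/b) = (111/30.6)^(1/1.38) = 2.544 m
h = 0.52 + 2.544 = 3.064 m

3.06 m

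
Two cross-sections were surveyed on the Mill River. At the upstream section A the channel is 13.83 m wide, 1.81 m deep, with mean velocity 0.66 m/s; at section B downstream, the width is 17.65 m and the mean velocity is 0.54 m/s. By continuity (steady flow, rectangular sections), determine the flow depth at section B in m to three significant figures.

1.73 m

Q = A₁V₁ = (13.83×1.81) × 0.66 = 16.52 m³/s
d₂ = Q/(b₂ V₂) = 16.52/(17.65×0.54) = 1.733 m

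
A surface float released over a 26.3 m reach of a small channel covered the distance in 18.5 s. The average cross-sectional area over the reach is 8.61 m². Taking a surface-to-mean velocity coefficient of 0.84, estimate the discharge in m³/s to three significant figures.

v_surface = L / t̄ = 26.3 / 18.5 = 1.422 m/s
v_mean = 0.84 × 1.422 = 1.194 m/s
Q = A × v_mean = 8.61 × 1.194 = 10.28 m³/s

10.3 m³/s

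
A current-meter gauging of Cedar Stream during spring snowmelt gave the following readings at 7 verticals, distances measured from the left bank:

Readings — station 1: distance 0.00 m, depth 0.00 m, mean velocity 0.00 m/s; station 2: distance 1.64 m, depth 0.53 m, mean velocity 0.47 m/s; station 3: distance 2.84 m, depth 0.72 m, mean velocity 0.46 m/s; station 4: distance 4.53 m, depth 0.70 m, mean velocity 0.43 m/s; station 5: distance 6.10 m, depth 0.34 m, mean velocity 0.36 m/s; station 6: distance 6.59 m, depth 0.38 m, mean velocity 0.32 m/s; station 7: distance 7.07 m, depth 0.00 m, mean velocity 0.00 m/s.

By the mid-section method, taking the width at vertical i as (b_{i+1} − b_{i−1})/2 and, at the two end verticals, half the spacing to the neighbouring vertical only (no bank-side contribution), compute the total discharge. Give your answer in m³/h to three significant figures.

5430 m³/h

w_2 = (2.84 − 0.00)/2 = 1.42 m; q_2 = 0.47 × 0.53 × 1.42 = 0.3537 m³/s
w_3 = (4.53 − 1.64)/2 = 1.445 m; q_3 = 0.46 × 0.72 × 1.445 = 0.4786 m³/s
w_4 = (6.10 − 2.84)/2 = 1.63 m; q_4 = 0.43 × 0.70 × 1.63 = 0.4906 m³/s
w_5 = (6.59 − 4.53)/2 = 1.03 m; q_5 = 0.36 × 0.34 × 1.03 = 0.1261 m³/s
w_6 = (7.07 − 6.10)/2 = 0.485 m; q_6 = 0.32 × 0.38 × 0.485 = 0.05898 m³/s
Stations 1, 7 contribute zero (depth or velocity is 0).
Q = Σ qᵢ = 1.508 m³/s
= 1.508 × 3600 = 5429 m³/h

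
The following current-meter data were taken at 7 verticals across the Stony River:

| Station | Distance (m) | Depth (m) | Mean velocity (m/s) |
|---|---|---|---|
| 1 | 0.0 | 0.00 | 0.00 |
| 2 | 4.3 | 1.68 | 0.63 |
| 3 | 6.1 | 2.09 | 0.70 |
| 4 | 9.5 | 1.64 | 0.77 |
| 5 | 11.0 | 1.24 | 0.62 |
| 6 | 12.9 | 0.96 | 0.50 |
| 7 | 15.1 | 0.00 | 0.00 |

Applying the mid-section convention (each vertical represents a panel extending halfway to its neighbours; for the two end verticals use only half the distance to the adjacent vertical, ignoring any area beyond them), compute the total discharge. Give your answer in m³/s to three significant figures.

12.4 m³/s

w_2 = (6.1 − 0.0)/2 = 3.05 m; q_2 = 0.63 × 1.68 × 3.05 = 3.228 m³/s
w_3 = (9.5 − 4.3)/2 = 2.6 m; q_3 = 0.70 × 2.09 × 2.6 = 3.804 m³/s
w_4 = (11.0 − 6.1)/2 = 2.45 m; q_4 = 0.77 × 1.64 × 2.45 = 3.094 m³/s
w_5 = (12.9 − 9.5)/2 = 1.7 m; q_5 = 0.62 × 1.24 × 1.7 = 1.307 m³/s
w_6 = (15.1 − 11.0)/2 = 2.05 m; q_6 = 0.50 × 0.96 × 2.05 = 0.9840 m³/s
Stations 1, 7 contribute zero (depth or velocity is 0).
Q = Σ qᵢ = 12.42 m³/s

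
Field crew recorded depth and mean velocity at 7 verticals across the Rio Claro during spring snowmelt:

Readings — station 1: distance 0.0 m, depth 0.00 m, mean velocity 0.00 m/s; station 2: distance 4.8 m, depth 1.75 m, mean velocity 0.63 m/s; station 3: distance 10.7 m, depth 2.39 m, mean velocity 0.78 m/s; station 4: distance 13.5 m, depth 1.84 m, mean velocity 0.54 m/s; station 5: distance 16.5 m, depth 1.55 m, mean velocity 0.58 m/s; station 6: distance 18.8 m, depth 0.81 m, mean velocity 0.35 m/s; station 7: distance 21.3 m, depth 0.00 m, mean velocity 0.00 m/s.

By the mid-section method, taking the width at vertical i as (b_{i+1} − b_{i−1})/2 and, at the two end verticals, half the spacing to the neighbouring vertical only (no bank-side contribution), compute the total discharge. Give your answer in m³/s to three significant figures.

w_2 = (10.7 − 0.0)/2 = 5.35 m; q_2 = 0.63 × 1.75 × 5.35 = 5.898 m³/s
w_3 = (13.5 − 4.8)/2 = 4.35 m; q_3 = 0.78 × 2.39 × 4.35 = 8.109 m³/s
w_4 = (16.5 − 10.7)/2 = 2.9 m; q_4 = 0.54 × 1.84 × 2.9 = 2.881 m³/s
w_5 = (18.8 − 13.5)/2 = 2.65 m; q_5 = 0.58 × 1.55 × 2.65 = 2.382 m³/s
w_6 = (21.3 − 16.5)/2 = 2.4 m; q_6 = 0.35 × 0.81 × 2.4 = 0.6804 m³/s
Stations 1, 7 contribute zero (depth or velocity is 0).
Q = Σ qᵢ = 19.95 m³/s

20.0 m³/s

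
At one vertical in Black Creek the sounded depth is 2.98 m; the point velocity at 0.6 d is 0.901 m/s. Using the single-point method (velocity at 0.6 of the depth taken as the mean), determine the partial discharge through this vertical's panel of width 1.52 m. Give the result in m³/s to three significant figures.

v̄ = v₀.₆ = 0.901 m/s
q = v̄ × d × w = 0.9010 × 2.98 × 1.52 = 4.081 m³/s

4.08 m³/s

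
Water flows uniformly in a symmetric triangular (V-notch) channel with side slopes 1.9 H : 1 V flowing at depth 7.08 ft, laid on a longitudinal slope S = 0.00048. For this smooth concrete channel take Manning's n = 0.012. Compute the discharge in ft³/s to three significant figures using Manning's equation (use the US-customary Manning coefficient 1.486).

553 ft³/s

A = z·y² = 1.9×7.08² = 95.24 ft²
P = 2y√(1+z²) = 2×7.08×√(1+1.9²) = 30.40 ft
R = A/P = 95.24/30.40 = 3.133 ft
Q = (1.486/n)·A·R^(2/3)·S^(1/2) = (1.486/0.012) × 95.24 × 3.133^(2/3) × 0.00048^(1/2) = 553.2 ft³/s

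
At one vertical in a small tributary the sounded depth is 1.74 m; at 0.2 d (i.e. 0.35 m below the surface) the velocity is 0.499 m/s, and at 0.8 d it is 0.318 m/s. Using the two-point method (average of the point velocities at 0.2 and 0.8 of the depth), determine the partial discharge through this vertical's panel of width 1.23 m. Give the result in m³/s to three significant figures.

0.874 m³/s

v̄ = (0.499 + 0.318) / 2 = 0.4085 m/s
q = v̄ × d × w = 0.4085 × 1.74 × 1.23 = 0.8743 m³/s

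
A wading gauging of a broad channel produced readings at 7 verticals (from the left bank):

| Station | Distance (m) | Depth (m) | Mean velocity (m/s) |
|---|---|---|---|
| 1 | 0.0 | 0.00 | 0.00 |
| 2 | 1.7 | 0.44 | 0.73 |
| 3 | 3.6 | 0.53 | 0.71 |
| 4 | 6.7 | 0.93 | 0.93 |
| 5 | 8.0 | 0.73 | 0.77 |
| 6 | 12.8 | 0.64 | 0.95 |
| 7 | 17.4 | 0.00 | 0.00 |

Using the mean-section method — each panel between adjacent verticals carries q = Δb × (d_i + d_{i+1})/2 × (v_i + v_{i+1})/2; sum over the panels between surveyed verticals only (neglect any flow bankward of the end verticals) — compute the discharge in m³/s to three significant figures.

Panel 1-2: Δb = 1.7 m, d̄ = (0.00+0.44)/2 = 0.22, v̄ = (0.00+0.73)/2 = 0.365 → q = 1.7×0.22×0.365 = 0.1365 m³/s
Panel 2-3: Δb = 1.9 m, d̄ = (0.44+0.53)/2 = 0.485, v̄ = (0.73+0.71)/2 = 0.72 → q = 1.9×0.485×0.72 = 0.6635 m³/s
Panel 3-4: Δb = 3.1 m, d̄ = (0.53+0.93)/2 = 0.73, v̄ = (0.71+0.93)/2 = 0.82 → q = 3.1×0.73×0.82 = 1.856 m³/s
Panel 4-5: Δb = 1.3 m, d̄ = (0.93+0.73)/2 = 0.83, v̄ = (0.93+0.77)/2 = 0.85 → q = 1.3×0.83×0.85 = 0.9172 m³/s
Panel 5-6: Δb = 4.8 m, d̄ = (0.73+0.64)/2 = 0.685, v̄ = (0.77+0.95)/2 = 0.86 → q = 4.8×0.685×0.86 = 2.828 m³/s
Panel 6-7: Δb = 4.6 m, d̄ = (0.64+0.00)/2 = 0.32, v̄ = (0.95+0.00)/2 = 0.475 → q = 4.6×0.32×0.475 = 0.6992 m³/s
Q = Σ q = 7.100 m³/s

7.10 m³/s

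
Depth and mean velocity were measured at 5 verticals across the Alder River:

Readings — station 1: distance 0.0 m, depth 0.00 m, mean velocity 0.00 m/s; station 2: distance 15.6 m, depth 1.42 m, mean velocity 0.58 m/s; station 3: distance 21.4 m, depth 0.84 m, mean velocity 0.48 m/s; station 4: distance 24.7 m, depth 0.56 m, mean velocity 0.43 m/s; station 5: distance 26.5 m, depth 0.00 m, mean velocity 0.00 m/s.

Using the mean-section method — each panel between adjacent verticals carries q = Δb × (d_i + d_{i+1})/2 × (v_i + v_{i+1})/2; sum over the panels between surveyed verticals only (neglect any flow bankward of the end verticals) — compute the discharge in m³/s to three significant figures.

Panel 1-2: Δb = 15.6 m, d̄ = (0.00+1.42)/2 = 0.71, v̄ = (0.00+0.58)/2 = 0.29 → q = 15.6×0.71×0.29 = 3.212 m³/s
Panel 2-3: Δb = 5.8 m, d̄ = (1.42+0.84)/2 = 1.13, v̄ = (0.58+0.48)/2 = 0.53 → q = 5.8×1.13×0.53 = 3.474 m³/s
Panel 3-4: Δb = 3.3 m, d̄ = (0.84+0.56)/2 = 0.7, v̄ = (0.48+0.43)/2 = 0.455 → q = 3.3×0.7×0.455 = 1.051 m³/s
Panel 4-5: Δb = 1.8 m, d̄ = (0.56+0.00)/2 = 0.28, v̄ = (0.43+0.00)/2 = 0.215 → q = 1.8×0.28×0.215 = 0.1084 m³/s
Q = Σ q = 7.845 m³/s

7.85 m³/s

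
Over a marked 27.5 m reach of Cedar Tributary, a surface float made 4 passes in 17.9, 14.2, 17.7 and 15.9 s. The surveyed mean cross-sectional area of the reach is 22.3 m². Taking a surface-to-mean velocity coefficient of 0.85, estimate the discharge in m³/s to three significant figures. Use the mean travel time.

31.7 m³/s

t̄ = (17.9 + 14.2 + 17.7 + 15.9) / 4 = 16.425 s
v_surface = L / t̄ = 27.5 / 16.425 = 1.674 m/s
v_mean = 0.85 × 1.674 = 1.423 m/s
Q = A × v_mean = 22.3 × 1.423 = 31.74 m³/s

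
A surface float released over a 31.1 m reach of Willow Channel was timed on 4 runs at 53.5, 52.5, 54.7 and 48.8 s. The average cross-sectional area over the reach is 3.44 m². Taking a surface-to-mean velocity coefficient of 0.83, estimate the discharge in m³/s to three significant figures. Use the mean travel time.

1.70 m³/s

t̄ = (53.5 + 52.5 + 54.7 + 48.8) / 4 = 52.375 s
v_surface = L / t̄ = 31.1 / 52.375 = 0.5938 m/s
v_mean = 0.83 × 0.5938 = 0.4928 m/s
Q = A × v_mean = 3.44 × 0.4928 = 1.695 m³/s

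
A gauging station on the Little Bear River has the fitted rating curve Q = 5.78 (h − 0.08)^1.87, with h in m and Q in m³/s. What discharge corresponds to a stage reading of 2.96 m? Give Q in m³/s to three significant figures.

Q = 5.78 × (2.96 − 0.08)^1.87 = 5.78 × 2.88^1.87 = 41.78 m³/s

41.8 m³/s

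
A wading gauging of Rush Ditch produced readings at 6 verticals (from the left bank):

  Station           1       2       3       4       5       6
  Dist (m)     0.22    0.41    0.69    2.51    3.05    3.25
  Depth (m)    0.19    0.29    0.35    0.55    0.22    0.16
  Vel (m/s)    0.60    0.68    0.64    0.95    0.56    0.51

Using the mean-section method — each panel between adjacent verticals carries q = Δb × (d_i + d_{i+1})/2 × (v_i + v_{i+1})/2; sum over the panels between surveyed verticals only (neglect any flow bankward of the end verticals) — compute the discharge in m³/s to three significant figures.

Panel 1-2: Δb = 0.19 m, d̄ = (0.19+0.29)/2 = 0.24, v̄ = (0.60+0.68)/2 = 0.64 → q = 0.19×0.24×0.64 = 0.02918 m³/s
Panel 2-3: Δb = 0.28 m, d̄ = (0.29+0.35)/2 = 0.32, v̄ = (0.68+0.64)/2 = 0.66 → q = 0.28×0.32×0.66 = 0.05914 m³/s
Panel 3-4: Δb = 1.82 m, d̄ = (0.35+0.55)/2 = 0.45, v̄ = (0.64+0.95)/2 = 0.795 → q = 1.82×0.45×0.795 = 0.6511 m³/s
Panel 4-5: Δb = 0.54 m, d̄ = (0.55+0.22)/2 = 0.385, v̄ = (0.95+0.56)/2 = 0.755 → q = 0.54×0.385×0.755 = 0.1570 m³/s
Panel 5-6: Δb = 0.2 m, d̄ = (0.22+0.16)/2 = 0.19, v̄ = (0.56+0.51)/2 = 0.535 → q = 0.2×0.19×0.535 = 0.02033 m³/s
Q = Σ q = 0.9167 m³/s

0.917 m³/s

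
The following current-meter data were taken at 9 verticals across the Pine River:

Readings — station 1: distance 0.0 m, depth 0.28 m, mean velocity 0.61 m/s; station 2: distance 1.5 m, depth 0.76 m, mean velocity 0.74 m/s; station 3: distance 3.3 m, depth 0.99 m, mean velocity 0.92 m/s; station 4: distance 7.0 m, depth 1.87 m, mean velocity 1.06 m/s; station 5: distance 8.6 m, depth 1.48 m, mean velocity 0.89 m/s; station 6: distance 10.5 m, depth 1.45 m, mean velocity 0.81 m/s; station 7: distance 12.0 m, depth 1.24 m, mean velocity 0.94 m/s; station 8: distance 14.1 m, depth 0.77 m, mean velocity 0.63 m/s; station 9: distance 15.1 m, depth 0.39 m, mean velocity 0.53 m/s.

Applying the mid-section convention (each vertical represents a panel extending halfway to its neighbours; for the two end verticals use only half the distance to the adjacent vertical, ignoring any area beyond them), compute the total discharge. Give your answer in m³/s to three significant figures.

w_1 = (1.5 − 0.0)/2 = 0.75 m; q_1 = 0.61 × 0.28 × 0.75 = 0.1281 m³/s
w_2 = (3.3 − 0.0)/2 = 1.65 m; q_2 = 0.74 × 0.76 × 1.65 = 0.9280 m³/s
w_3 = (7.0 − 1.5)/2 = 2.75 m; q_3 = 0.92 × 0.99 × 2.75 = 2.505 m³/s
w_4 = (8.6 − 3.3)/2 = 2.65 m; q_4 = 1.06 × 1.87 × 2.65 = 5.253 m³/s
w_5 = (10.5 − 7.0)/2 = 1.75 m; q_5 = 0.89 × 1.48 × 1.75 = 2.305 m³/s
w_6 = (12.0 − 8.6)/2 = 1.7 m; q_6 = 0.81 × 1.45 × 1.7 = 1.997 m³/s
w_7 = (14.1 − 10.5)/2 = 1.8 m; q_7 = 0.94 × 1.24 × 1.8 = 2.098 m³/s
w_8 = (15.1 − 12.0)/2 = 1.55 m; q_8 = 0.63 × 0.77 × 1.55 = 0.7519 m³/s
w_9 = (15.1 − 14.1)/2 = 0.5 m; q_9 = 0.53 × 0.39 × 0.5 = 0.1034 m³/s
Q = Σ qᵢ = 16.07 m³/s

16.1 m³/s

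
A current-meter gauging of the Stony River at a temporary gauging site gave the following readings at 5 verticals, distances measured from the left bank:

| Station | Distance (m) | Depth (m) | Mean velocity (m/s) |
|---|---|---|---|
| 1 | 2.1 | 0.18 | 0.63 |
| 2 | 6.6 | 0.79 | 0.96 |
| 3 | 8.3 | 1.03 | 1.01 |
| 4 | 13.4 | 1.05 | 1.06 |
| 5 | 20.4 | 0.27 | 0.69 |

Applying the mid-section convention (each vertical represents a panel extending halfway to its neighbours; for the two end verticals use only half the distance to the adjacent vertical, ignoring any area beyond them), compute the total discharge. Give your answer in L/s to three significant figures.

w_1 = (6.6 − 2.1)/2 = 2.25 m; q_1 = 0.63 × 0.18 × 2.25 = 0.2552 m³/s
w_2 = (8.3 − 2.1)/2 = 3.1 m; q_2 = 0.96 × 0.79 × 3.1 = 2.351 m³/s
w_3 = (13.4 − 6.6)/2 = 3.4 m; q_3 = 1.01 × 1.03 × 3.4 = 3.537 m³/s
w_4 = (20.4 − 8.3)/2 = 6.05 m; q_4 = 1.06 × 1.05 × 6.05 = 6.734 m³/s
w_5 = (20.4 − 13.4)/2 = 3.5 m; q_5 = 0.69 × 0.27 × 3.5 = 0.6521 m³/s
Q = Σ qᵢ = 13.53 m³/s
= 13.53 × 1000 = 13530 L/s

13500 L/s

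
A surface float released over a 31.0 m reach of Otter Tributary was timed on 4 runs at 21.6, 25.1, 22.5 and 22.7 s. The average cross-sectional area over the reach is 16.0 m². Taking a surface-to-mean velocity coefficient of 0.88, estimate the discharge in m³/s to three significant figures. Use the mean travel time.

19.0 m³/s

t̄ = (21.6 + 25.1 + 22.5 + 22.7) / 4 = 22.975 s
v_surface = L / t̄ = 31.0 / 22.975 = 1.349 m/s
v_mean = 0.88 × 1.349 = 1.187 m/s
Q = A × v_mean = 16.0 × 1.187 = 19.00 m³/s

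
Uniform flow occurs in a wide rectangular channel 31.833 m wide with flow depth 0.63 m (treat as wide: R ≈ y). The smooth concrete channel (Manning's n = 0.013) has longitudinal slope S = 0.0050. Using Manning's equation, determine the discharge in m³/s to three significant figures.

80.2 m³/s

A = b·y = 31.833 × 0.63 = 20.05 m²
Wide channel: R ≈ y = 0.63 m
Q = (1/n)·A·R^(2/3)·S^(1/2) = (1/0.013) × 20.05 × 0.6300^(2/3) × 0.0050^(1/2) = 80.17 m³/s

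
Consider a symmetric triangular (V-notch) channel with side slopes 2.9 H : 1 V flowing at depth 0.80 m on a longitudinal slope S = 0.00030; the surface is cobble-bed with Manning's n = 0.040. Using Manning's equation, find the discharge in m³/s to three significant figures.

A = z·y² = 2.9×0.80² = 1.856 m²
P = 2y√(1+z²) = 2×0.80×√(1+2.9²) = 4.908 m
R = A/P = 1.856/4.908 = 0.3781 m
Q = (1/n)·A·R^(2/3)·S^(1/2) = (1/0.040) × 1.856 × 0.3781^(2/3) × 0.00030^(1/2) = 0.4203 m³/s

0.420 m³/s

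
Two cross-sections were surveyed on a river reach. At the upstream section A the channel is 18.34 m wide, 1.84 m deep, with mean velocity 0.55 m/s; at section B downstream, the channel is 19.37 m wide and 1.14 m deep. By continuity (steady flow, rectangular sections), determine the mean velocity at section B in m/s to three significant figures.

0.841 m/s

Q = A₁V₁ = (18.34×1.84) × 0.55 = 18.56 m³/s
A₂ = 19.37 × 1.14 = 22.08 m²
V₂ = Q/A₂ = 18.56/22.08 = 0.8405 m/s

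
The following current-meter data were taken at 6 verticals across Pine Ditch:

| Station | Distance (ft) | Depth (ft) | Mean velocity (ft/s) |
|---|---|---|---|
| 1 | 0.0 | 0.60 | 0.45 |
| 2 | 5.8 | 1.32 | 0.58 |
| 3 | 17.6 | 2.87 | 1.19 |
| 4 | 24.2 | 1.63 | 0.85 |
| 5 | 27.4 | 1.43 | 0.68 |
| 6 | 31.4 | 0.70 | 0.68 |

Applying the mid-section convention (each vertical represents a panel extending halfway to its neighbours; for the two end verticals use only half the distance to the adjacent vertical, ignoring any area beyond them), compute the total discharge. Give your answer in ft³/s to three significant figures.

w_1 = (5.8 − 0.0)/2 = 2.9 ft; q_1 = 0.45 × 0.60 × 2.9 = 0.7830 ft³/s
w_2 = (17.6 − 0.0)/2 = 8.8 ft; q_2 = 0.58 × 1.32 × 8.8 = 6.737 ft³/s
w_3 = (24.2 − 5.8)/2 = 9.2 ft; q_3 = 1.19 × 2.87 × 9.2 = 31.42 ft³/s
w_4 = (27.4 − 17.6)/2 = 4.9 ft; q_4 = 0.85 × 1.63 × 4.9 = 6.789 ft³/s
w_5 = (31.4 − 24.2)/2 = 3.6 ft; q_5 = 0.68 × 1.43 × 3.6 = 3.501 ft³/s
w_6 = (31.4 − 27.4)/2 = 2 ft; q_6 = 0.68 × 0.70 × 2 = 0.9520 ft³/s
Q = Σ qᵢ = 50.18 ft³/s

50.2 ft³/s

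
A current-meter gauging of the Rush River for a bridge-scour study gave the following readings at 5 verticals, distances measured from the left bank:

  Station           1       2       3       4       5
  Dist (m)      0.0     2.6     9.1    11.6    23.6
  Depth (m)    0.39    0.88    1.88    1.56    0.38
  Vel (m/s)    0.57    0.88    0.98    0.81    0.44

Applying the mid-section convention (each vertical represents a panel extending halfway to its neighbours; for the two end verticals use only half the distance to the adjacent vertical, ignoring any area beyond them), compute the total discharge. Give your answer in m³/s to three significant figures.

22.3 m³/s

w_1 = (2.6 − 0.0)/2 = 1.3 m; q_1 = 0.57 × 0.39 × 1.3 = 0.2890 m³/s
w_2 = (9.1 − 0.0)/2 = 4.55 m; q_2 = 0.88 × 0.88 × 4.55 = 3.524 m³/s
w_3 = (11.6 − 2.6)/2 = 4.5 m; q_3 = 0.98 × 1.88 × 4.5 = 8.291 m³/s
w_4 = (23.6 − 9.1)/2 = 7.25 m; q_4 = 0.81 × 1.56 × 7.25 = 9.161 m³/s
w_5 = (23.6 − 11.6)/2 = 6 m; q_5 = 0.44 × 0.38 × 6 = 1.003 m³/s
Q = Σ qᵢ = 22.27 m³/s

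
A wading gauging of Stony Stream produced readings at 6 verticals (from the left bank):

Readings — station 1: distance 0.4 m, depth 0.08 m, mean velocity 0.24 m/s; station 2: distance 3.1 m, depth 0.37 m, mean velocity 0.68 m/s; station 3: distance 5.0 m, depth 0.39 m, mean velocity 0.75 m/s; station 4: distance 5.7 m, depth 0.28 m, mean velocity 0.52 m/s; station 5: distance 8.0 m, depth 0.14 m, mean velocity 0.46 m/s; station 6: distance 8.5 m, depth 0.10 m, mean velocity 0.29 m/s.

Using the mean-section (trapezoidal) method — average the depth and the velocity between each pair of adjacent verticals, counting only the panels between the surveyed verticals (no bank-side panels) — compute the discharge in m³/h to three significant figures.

Panel 1-2: Δb = 2.7 m, d̄ = (0.08+0.37)/2 = 0.225, v̄ = (0.24+0.68)/2 = 0.46 → q = 2.7×0.225×0.46 = 0.2795 m³/s
Panel 2-3: Δb = 1.9 m, d̄ = (0.37+0.39)/2 = 0.38, v̄ = (0.68+0.75)/2 = 0.715 → q = 1.9×0.38×0.715 = 0.5162 m³/s
Panel 3-4: Δb = 0.7 m, d̄ = (0.39+0.28)/2 = 0.335, v̄ = (0.75+0.52)/2 = 0.635 → q = 0.7×0.335×0.635 = 0.1489 m³/s
Panel 4-5: Δb = 2.3 m, d̄ = (0.28+0.14)/2 = 0.21, v̄ = (0.52+0.46)/2 = 0.49 → q = 2.3×0.21×0.49 = 0.2367 m³/s
Panel 5-6: Δb = 0.5 m, d̄ = (0.14+0.10)/2 = 0.12, v̄ = (0.46+0.29)/2 = 0.375 → q = 0.5×0.12×0.375 = 0.02250 m³/s
Q = Σ q = 1.204 m³/s
= 1.204 × 3600 = 4334 m³/h

4330 m³/h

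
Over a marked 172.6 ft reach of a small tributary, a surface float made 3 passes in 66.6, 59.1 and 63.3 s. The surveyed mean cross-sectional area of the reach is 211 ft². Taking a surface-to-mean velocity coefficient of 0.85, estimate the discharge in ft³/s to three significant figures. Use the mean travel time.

t̄ = (66.6 + 59.1 + 63.3) / 3 = 63 s
v_surface = L / t̄ = 172.6 / 63 = 2.740 ft/s
v_mean = 0.85 × 2.740 = 2.329 ft/s
Q = A × v_mean = 211 × 2.329 = 491.4 ft³/s

491 ft³/s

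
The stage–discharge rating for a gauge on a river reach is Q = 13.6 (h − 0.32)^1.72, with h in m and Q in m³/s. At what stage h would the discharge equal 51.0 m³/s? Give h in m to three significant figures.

2.48 m

h − h₀ = (Q/C)^(1/b) = (51.0/13.6)^(1/1.72) = 2.156 m
h = 0.32 + 2.156 = 2.476 m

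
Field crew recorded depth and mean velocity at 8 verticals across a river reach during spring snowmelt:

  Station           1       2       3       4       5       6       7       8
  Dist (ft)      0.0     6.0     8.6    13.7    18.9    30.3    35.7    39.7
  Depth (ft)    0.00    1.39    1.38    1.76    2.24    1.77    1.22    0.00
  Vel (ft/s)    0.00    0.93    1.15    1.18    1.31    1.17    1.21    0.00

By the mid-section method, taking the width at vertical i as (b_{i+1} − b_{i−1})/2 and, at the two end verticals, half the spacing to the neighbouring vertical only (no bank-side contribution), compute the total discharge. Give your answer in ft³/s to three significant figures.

w_2 = (8.6 − 0.0)/2 = 4.3 ft; q_2 = 0.93 × 1.39 × 4.3 = 5.559 ft³/s
w_3 = (13.7 − 6.0)/2 = 3.85 ft; q_3 = 1.15 × 1.38 × 3.85 = 6.110 ft³/s
w_4 = (18.9 − 8.6)/2 = 5.15 ft; q_4 = 1.18 × 1.76 × 5.15 = 10.70 ft³/s
w_5 = (30.3 − 13.7)/2 = 8.3 ft; q_5 = 1.31 × 2.24 × 8.3 = 24.36 ft³/s
w_6 = (35.7 − 18.9)/2 = 8.4 ft; q_6 = 1.17 × 1.77 × 8.4 = 17.40 ft³/s
w_7 = (39.7 − 30.3)/2 = 4.7 ft; q_7 = 1.21 × 1.22 × 4.7 = 6.938 ft³/s
Stations 1, 8 contribute zero (depth or velocity is 0).
Q = Σ qᵢ = 71.05 ft³/s

71.1 ft³/s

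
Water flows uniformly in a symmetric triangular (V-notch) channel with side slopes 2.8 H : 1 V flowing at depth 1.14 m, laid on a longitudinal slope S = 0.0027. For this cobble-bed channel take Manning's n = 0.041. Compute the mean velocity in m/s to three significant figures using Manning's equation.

A = z·y² = 2.8×1.14² = 3.639 m²
P = 2y√(1+z²) = 2×1.14×√(1+2.8²) = 6.779 m
R = A/P = 3.639/6.779 = 0.5368 m
Q = (1/n)·A·R^(2/3)·S^(1/2) = (1/0.041) × 3.639 × 0.5368^(2/3) × 0.0027^(1/2) = 3.046 m³/s
V = Q/A = 3.046/3.639 = 0.8371 m/s

0.837 m/s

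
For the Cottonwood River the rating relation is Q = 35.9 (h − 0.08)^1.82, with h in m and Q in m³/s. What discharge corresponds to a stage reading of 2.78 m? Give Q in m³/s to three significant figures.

Q = 35.9 × (2.78 − 0.08)^1.82 = 35.9 × 2.7^1.82 = 218.9 m³/s

219 m³/s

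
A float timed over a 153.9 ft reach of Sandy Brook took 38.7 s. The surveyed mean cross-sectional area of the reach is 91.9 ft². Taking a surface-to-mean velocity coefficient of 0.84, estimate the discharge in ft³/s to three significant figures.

v_surface = L / t̄ = 153.9 / 38.7 = 3.977 ft/s
v_mean = 0.84 × 3.977 = 3.340 ft/s
Q = A × v_mean = 91.9 × 3.340 = 307.0 ft³/s

307 ft³/s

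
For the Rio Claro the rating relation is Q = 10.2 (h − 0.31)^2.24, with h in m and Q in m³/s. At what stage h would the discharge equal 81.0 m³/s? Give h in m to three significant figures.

2.83 m

h − h₀ = (Q/C)^(1/b) = (81.0/10.2)^(1/2.24) = 2.522 m
h = 0.31 + 2.522 = 2.832 m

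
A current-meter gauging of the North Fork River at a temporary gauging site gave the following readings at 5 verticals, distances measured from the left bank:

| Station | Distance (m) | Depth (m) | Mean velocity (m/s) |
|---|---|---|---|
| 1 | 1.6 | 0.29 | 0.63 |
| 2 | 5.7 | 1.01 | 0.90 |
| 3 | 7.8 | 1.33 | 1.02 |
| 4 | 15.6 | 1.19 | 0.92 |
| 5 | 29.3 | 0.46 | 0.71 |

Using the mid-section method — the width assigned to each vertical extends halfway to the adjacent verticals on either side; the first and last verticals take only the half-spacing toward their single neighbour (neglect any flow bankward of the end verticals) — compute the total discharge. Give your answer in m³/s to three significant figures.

w_1 = (5.7 − 1.6)/2 = 2.05 m; q_1 = 0.63 × 0.29 × 2.05 = 0.3745 m³/s
w_2 = (7.8 − 1.6)/2 = 3.1 m; q_2 = 0.90 × 1.01 × 3.1 = 2.818 m³/s
w_3 = (15.6 − 5.7)/2 = 4.95 m; q_3 = 1.02 × 1.33 × 4.95 = 6.715 m³/s
w_4 = (29.3 − 7.8)/2 = 10.75 m; q_4 = 0.92 × 1.19 × 10.75 = 11.77 m³/s
w_5 = (29.3 − 15.6)/2 = 6.85 m; q_5 = 0.71 × 0.46 × 6.85 = 2.237 m³/s
Q = Σ qᵢ = 23.91 m³/s

23.9 m³/s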